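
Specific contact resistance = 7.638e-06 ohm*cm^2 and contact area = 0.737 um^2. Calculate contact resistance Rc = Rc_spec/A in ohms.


Step 1: Convert area to cm^2: 0.737 um^2 = 7.3700e-09 cm^2
Step 2: Rc = Rc_spec / A = 7.638e-06 / 7.3700e-09
Step 3: Rc = 1.04e+03 ohms

1.04e+03


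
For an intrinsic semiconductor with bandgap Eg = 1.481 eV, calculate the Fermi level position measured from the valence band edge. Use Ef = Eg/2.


Step 1: For an intrinsic semiconductor, the Fermi level sits at midgap.
Step 2: Ef = Eg / 2 = 1.481 / 2 = 0.7405 eV

0.7405


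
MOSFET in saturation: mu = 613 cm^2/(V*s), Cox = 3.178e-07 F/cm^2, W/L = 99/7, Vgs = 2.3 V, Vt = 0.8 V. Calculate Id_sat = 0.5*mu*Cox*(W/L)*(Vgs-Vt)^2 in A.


Step 1: Overdrive voltage Vov = Vgs - Vt = 2.3 - 0.8 = 1.5 V
Step 2: W/L = 99/7 = 14.1429
Step 3: Id = 0.5 * 613 * 3.178e-07 * 14.1429 * 1.5^2
Step 4: Id = 3.10e-03 A

3.10e-03


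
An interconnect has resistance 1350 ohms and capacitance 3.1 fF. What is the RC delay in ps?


Step 1: tau = R * C
Step 2: tau = 1350 * 3.1 fF = 1350 * 3.1e-15 F
Step 3: tau = 4.185e-12 s = 4.185 ps

4.185


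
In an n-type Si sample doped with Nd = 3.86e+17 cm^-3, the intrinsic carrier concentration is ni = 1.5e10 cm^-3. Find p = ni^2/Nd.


Step 1: Since Nd >> ni, n ≈ Nd = 3.86e+17 cm^-3
Step 2: p = ni^2 / n = (1.5e10)^2 / 3.86e+17
Step 3: p = 2.25e20 / 3.86e+17 = 5.83e+02 cm^-3

5.83e+02


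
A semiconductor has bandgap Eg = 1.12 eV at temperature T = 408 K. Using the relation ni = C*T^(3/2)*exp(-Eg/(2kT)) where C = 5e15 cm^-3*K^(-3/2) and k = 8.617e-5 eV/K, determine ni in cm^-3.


Step 1: Compute kT = 8.617e-5 * 408 = 0.03515736 eV
Step 2: Exponent = -Eg/(2kT) = -1.12/(2*0.03515736) = -15.92839
Step 3: T^(3/2) = 408^1.5 = 8241.20
Step 4: ni = 5e15 * 8241.20 * exp(-15.92839) = 4.98e+12 cm^-3

4.98e+12


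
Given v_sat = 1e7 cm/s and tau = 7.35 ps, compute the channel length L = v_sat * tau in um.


Step 1: tau in seconds = 7.35 ps * 1e-12 = 7.3500e-12 s
Step 2: L = v_sat * tau = 1e7 * 7.3500e-12 = 7.3500e-05 cm
Step 3: L in um = 7.3500e-05 * 1e4 = 0.735 um

0.735


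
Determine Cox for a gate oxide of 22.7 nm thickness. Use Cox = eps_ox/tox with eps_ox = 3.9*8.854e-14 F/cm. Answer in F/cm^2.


Step 1: eps_ox = 3.9 * 8.854e-14 = 3.45306e-13 F/cm
Step 2: tox in cm = 22.7 nm * 1e-7 = 2.2700e-06 cm
Step 3: Cox = 3.45306e-13 / 2.2700e-06 = 1.52e-07 F/cm^2

1.52e-07


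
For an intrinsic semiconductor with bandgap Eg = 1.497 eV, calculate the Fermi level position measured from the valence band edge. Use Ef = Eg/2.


Step 1: For an intrinsic semiconductor, the Fermi level sits at midgap.
Step 2: Ef = Eg / 2 = 1.497 / 2 = 0.7485 eV

0.7485


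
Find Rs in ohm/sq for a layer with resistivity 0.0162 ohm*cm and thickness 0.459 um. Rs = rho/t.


Step 1: Convert thickness to cm: t = 0.459 um = 4.5900e-05 cm
Step 2: Rs = rho / t = 0.0162 / 4.5900e-05
Step 3: Rs = 352.9 ohm/sq

352.9


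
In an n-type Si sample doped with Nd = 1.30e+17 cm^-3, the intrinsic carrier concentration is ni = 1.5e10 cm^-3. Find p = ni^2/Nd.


Step 1: Since Nd >> ni, n ≈ Nd = 1.30e+17 cm^-3
Step 2: p = ni^2 / n = (1.5e10)^2 / 1.30e+17
Step 3: p = 2.25e20 / 1.30e+17 = 1.73e+03 cm^-3

1.73e+03


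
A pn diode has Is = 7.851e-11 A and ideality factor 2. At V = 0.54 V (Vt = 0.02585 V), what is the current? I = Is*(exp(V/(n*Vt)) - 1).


Step 1: V/(n*Vt) = 0.54/(2*0.02585) = 10.4449
Step 2: exp(10.4449) = 3.4369e+04
Step 3: I = 7.851e-11 * (3.4369e+04 - 1) = 2.70e-06 A

2.70e-06


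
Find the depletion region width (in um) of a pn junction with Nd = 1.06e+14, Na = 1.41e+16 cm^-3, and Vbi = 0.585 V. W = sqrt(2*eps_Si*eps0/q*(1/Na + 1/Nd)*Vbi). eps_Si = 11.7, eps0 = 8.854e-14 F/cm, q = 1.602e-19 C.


Step 1: 1/Na + 1/Nd = 1/1.41e+16 + 1/1.06e+14 = 9.50488e-15
Step 2: 2*eps*eps0/q = 2*11.7*8.854e-14/1.602e-19 = 1.293281e+07
Step 3: W^2 = 1.293281e+07 * 9.50488e-15 * 0.585 = 7.19110e-08
Step 4: W = sqrt(7.19110e-08) = 2.682e-04 cm = 2.682 um

2.682


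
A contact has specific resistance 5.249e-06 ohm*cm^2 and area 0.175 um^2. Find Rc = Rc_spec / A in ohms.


Step 1: Convert area to cm^2: 0.175 um^2 = 1.7500e-09 cm^2
Step 2: Rc = Rc_spec / A = 5.249e-06 / 1.7500e-09
Step 3: Rc = 3.00e+03 ohms

3.00e+03


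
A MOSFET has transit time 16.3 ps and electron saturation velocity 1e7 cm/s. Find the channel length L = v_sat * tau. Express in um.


Step 1: tau in seconds = 16.3 ps * 1e-12 = 1.6300e-11 s
Step 2: L = v_sat * tau = 1e7 * 1.6300e-11 = 1.6300e-04 cm
Step 3: L in um = 1.6300e-04 * 1e4 = 1.63 um

1.63


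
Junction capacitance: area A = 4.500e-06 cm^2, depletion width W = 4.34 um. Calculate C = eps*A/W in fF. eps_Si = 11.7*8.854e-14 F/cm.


Step 1: eps_Si = 11.7 * 8.854e-14 = 1.035918e-12 F/cm
Step 2: W in cm = 4.34 * 1e-4 = 4.34e-04 cm
Step 3: C = 1.035918e-12 * 4.500e-06 / 4.34e-04 = 1.074109e-14 F
Step 4: C = 10.74 fF

10.74


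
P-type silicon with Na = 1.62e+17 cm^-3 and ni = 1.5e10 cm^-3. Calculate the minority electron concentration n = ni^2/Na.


Step 1: Majority hole concentration p ≈ Na = 1.62e+17 cm^-3
Step 2: n = ni^2 / Na = (1.5e10)^2 / 1.62e+17
Step 3: n = 1.39e+03 cm^-3

1.39e+03


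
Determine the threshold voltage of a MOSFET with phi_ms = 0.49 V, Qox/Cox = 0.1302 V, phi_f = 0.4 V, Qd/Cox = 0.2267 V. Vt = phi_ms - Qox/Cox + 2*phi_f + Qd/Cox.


Step 1: Vt = phi_ms - Qox/Cox + 2*phi_f + Qd/Cox
Step 2: Vt = 0.49 - 0.1302 + 2*0.4 + 0.2267
Step 3: Vt = 0.49 - 0.1302 + 0.8 + 0.2267
Step 4: Vt = 1.3865 V

1.3865


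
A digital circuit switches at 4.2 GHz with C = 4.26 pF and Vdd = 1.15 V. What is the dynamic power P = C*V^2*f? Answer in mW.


Step 1: V^2 = 1.15^2 = 1.3225 V^2
Step 2: P = C*V^2*f = 4.26e-12 F * 1.3225 * 4.2e9 Hz
Step 3: P = 2.366217e-02 W
Step 4: P = 23.662 mW

23.662


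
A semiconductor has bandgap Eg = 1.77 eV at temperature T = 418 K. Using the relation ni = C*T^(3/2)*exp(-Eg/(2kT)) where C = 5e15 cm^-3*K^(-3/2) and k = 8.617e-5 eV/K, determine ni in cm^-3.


Step 1: Compute kT = 8.617e-5 * 418 = 0.03601906 eV
Step 2: Exponent = -Eg/(2kT) = -1.77/(2*0.03601906) = -24.57032
Step 3: T^(3/2) = 418^1.5 = 8546.03
Step 4: ni = 5e15 * 8546.03 * exp(-24.57032) = 9.12e+08 cm^-3

9.12e+08


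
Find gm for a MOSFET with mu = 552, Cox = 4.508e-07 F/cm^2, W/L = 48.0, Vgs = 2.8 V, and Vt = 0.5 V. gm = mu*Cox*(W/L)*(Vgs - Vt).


Step 1: Vov = Vgs - Vt = 2.8 - 0.5 = 2.3 V
Step 2: gm = mu * Cox * (W/L) * Vov
Step 3: gm = 552 * 4.508e-07 * 48.0 * 2.3 = 2.75e-02 S

2.75e-02


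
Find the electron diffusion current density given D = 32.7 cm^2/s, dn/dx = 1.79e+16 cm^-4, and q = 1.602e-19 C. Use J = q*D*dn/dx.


Step 1: J = q * D * (dn/dx)
Step 2: J = 1.602e-19 * 32.7 * 1.79e+16
Step 3: J = 9.38e-02 A/cm^2

9.38e-02


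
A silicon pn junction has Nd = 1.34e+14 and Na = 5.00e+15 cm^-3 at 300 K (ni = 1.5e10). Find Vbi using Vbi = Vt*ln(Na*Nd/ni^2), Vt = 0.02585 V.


Step 1: Compute Na*Nd/ni^2 = 5.00e+15 * 1.34e+14 / (1.5e10)^2 = 2.9778e+09
Step 2: ln(2.9778e+09) = 21.8145
Step 3: Vbi = 0.02585 * 21.8145 = 0.564 V

0.564


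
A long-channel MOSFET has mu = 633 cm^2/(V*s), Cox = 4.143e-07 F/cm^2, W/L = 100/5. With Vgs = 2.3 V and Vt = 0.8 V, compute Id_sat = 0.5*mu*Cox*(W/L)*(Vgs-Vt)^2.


Step 1: Overdrive voltage Vov = Vgs - Vt = 2.3 - 0.8 = 1.5 V
Step 2: W/L = 100/5 = 20
Step 3: Id = 0.5 * 633 * 4.143e-07 * 20 * 1.5^2
Step 4: Id = 5.90e-03 A

5.90e-03


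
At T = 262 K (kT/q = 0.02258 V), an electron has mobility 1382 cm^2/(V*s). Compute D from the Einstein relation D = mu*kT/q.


Step 1: D = mu * (kT/q)
Step 2: D = 1382 * 0.02258
Step 3: D = 31.21 cm^2/s

31.21


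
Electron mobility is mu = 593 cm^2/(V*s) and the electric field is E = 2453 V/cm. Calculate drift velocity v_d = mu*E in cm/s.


Step 1: v_d = mu * E
Step 2: v_d = 593 * 2453 = 1454629
Step 3: v_d = 1.45e+06 cm/s

1.45e+06


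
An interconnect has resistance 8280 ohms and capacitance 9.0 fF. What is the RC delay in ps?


Step 1: tau = R * C
Step 2: tau = 8280 * 9.0 fF = 8280 * 9.0e-15 F
Step 3: tau = 7.452e-11 s = 74.52 ps

74.52


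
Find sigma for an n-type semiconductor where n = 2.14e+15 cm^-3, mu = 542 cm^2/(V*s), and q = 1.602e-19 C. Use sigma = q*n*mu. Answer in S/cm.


Step 1: sigma = q * n * mu
Step 2: sigma = 1.602e-19 * 2.14e+15 * 542
Step 3: sigma = 1.858e-01 S/cm

1.858e-01


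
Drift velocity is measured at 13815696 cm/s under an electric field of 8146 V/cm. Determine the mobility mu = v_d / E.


Step 1: mu = v_d / E
Step 2: mu = 13815696 / 8146
Step 3: mu = 1696.01 cm^2/(V*s)

1696.01


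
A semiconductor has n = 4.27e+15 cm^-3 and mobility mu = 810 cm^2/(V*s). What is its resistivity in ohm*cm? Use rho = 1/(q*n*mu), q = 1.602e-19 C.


Step 1: sigma = q * n * mu = 1.602e-19 * 4.27e+15 * 810 = 5.54084e-01 S/cm
Step 2: rho = 1 / sigma = 1 / 5.54084e-01 = 1.805 ohm*cm

1.805


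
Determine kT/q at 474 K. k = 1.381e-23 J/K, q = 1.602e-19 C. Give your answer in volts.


Step 1: kT = 1.381e-23 * 474 = 6.54594e-21 J
Step 2: Vt = kT/q = 6.54594e-21 / 1.602e-19
Step 3: Vt = 0.04086 V

0.04086


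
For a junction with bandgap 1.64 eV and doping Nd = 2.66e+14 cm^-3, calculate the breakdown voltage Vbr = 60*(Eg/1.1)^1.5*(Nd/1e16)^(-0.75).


Step 1: Eg/1.1 = 1.64/1.1 = 1.490909
Step 2: (Eg/1.1)^1.5 = 1.490909^1.5 = 1.820441
Step 3: (Nd/1e16)^(-0.75) = (0.0266)^(-0.75) = 15.182342
Step 4: Vbr = 60 * 1.820441 * 15.182342 = 1658.3 V

1658.3


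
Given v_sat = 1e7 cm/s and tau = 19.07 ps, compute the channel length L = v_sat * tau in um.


Step 1: tau in seconds = 19.07 ps * 1e-12 = 1.9070e-11 s
Step 2: L = v_sat * tau = 1e7 * 1.9070e-11 = 1.9070e-04 cm
Step 3: L in um = 1.9070e-04 * 1e4 = 1.907 um

1.907


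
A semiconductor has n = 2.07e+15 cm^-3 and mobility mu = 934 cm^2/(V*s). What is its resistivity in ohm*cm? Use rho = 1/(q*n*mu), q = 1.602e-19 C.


Step 1: sigma = q * n * mu = 1.602e-19 * 2.07e+15 * 934 = 3.09727e-01 S/cm
Step 2: rho = 1 / sigma = 1 / 3.09727e-01 = 3.229 ohm*cm

3.229


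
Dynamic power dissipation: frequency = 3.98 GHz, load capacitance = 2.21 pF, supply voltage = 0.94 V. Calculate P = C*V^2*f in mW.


Step 1: V^2 = 0.94^2 = 0.8836 V^2
Step 2: P = C*V^2*f = 2.21e-12 F * 0.8836 * 3.98e9 Hz
Step 3: P = 7.77196888e-03 W
Step 4: P = 7.772 mW

7.772


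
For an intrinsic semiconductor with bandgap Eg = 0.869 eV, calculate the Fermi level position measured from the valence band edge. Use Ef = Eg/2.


Step 1: For an intrinsic semiconductor, the Fermi level sits at midgap.
Step 2: Ef = Eg / 2 = 0.869 / 2 = 0.4345 eV

0.4345


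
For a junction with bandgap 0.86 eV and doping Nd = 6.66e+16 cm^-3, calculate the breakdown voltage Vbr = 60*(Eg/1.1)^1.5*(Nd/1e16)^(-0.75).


Step 1: Eg/1.1 = 0.86/1.1 = 0.781818
Step 2: (Eg/1.1)^1.5 = 0.781818^1.5 = 0.691287
Step 3: (Nd/1e16)^(-0.75) = (6.66)^(-0.75) = 0.241209
Step 4: Vbr = 60 * 0.691287 * 0.241209 = 10.0 V

10.0


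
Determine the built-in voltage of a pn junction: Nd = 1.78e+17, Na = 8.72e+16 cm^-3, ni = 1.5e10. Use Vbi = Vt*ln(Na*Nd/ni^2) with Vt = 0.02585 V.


Step 1: Compute Na*Nd/ni^2 = 8.72e+16 * 1.78e+17 / (1.5e10)^2 = 6.8985e+13
Step 2: ln(6.8985e+13) = 31.8649
Step 3: Vbi = 0.02585 * 31.8649 = 0.824 V

0.824


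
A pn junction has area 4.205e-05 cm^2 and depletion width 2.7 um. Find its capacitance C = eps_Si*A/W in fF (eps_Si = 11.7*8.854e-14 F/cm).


Step 1: eps_Si = 11.7 * 8.854e-14 = 1.035918e-12 F/cm
Step 2: W in cm = 2.7 * 1e-4 = 2.70e-04 cm
Step 3: C = 1.035918e-12 * 4.205e-05 / 2.70e-04 = 1.613346e-13 F
Step 4: C = 161.33 fF

161.33


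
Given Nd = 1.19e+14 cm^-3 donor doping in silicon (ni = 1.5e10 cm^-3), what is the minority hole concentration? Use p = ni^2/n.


Step 1: Since Nd >> ni, n ≈ Nd = 1.19e+14 cm^-3
Step 2: p = ni^2 / n = (1.5e10)^2 / 1.19e+14
Step 3: p = 2.25e20 / 1.19e+14 = 1.89e+06 cm^-3

1.89e+06


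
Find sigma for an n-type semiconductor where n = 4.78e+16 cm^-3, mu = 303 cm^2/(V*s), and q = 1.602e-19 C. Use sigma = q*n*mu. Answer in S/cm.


Step 1: sigma = q * n * mu
Step 2: sigma = 1.602e-19 * 4.78e+16 * 303
Step 3: sigma = 2.320e+00 S/cm

2.320e+00


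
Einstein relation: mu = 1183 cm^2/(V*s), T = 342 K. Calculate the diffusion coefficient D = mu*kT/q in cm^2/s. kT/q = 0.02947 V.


Step 1: D = mu * (kT/q)
Step 2: D = 1183 * 0.02947
Step 3: D = 34.86 cm^2/s

34.86


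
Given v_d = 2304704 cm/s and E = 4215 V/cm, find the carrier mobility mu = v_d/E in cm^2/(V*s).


Step 1: mu = v_d / E
Step 2: mu = 2304704 / 4215
Step 3: mu = 546.79 cm^2/(V*s)

546.79


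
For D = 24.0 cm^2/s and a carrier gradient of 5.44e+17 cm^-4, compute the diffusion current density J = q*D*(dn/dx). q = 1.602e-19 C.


Step 1: J = q * D * (dn/dx)
Step 2: J = 1.602e-19 * 24.0 * 5.44e+17
Step 3: J = 2.09e+00 A/cm^2

2.09e+00


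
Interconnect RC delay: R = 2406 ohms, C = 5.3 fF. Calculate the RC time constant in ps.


Step 1: tau = R * C
Step 2: tau = 2406 * 5.3 fF = 2406 * 5.3e-15 F
Step 3: tau = 1.27518e-11 s = 12.7518 ps

12.7518


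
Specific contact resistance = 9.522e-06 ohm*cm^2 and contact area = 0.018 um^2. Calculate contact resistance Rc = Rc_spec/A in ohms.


Step 1: Convert area to cm^2: 0.018 um^2 = 1.8000e-10 cm^2
Step 2: Rc = Rc_spec / A = 9.522e-06 / 1.8000e-10
Step 3: Rc = 5.29e+04 ohms

5.29e+04


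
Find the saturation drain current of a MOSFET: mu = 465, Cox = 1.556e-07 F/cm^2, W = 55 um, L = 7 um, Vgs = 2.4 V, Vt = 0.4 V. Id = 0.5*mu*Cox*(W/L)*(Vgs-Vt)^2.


Step 1: Overdrive voltage Vov = Vgs - Vt = 2.4 - 0.4 = 2.0 V
Step 2: W/L = 55/7 = 7.85714
Step 3: Id = 0.5 * 465 * 1.556e-07 * 7.85714 * 2.0^2
Step 4: Id = 1.14e-03 A

1.14e-03


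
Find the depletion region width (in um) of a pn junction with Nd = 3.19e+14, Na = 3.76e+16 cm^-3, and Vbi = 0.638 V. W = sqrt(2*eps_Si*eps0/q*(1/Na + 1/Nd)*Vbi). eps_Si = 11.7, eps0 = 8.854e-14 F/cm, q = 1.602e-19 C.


Step 1: 1/Na + 1/Nd = 1/3.76e+16 + 1/3.19e+14 = 3.16139e-15
Step 2: 2*eps*eps0/q = 2*11.7*8.854e-14/1.602e-19 = 1.293281e+07
Step 3: W^2 = 1.293281e+07 * 3.16139e-15 * 0.638 = 2.60850e-08
Step 4: W = sqrt(2.60850e-08) = 1.615e-04 cm = 1.615 um

1.615


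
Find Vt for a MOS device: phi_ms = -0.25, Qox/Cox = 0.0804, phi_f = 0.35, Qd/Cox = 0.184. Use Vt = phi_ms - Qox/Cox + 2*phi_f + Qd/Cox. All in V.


Step 1: Vt = phi_ms - Qox/Cox + 2*phi_f + Qd/Cox
Step 2: Vt = -0.25 - 0.0804 + 2*0.35 + 0.184
Step 3: Vt = -0.25 - 0.0804 + 0.7 + 0.184
Step 4: Vt = 0.5536 V

0.5536


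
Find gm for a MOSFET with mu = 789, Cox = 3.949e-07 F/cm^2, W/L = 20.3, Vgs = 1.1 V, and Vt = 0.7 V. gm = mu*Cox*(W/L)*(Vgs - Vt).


Step 1: Vov = Vgs - Vt = 1.1 - 0.7 = 0.4 V
Step 2: gm = mu * Cox * (W/L) * Vov
Step 3: gm = 789 * 3.949e-07 * 20.3 * 0.4 = 2.53e-03 S

2.53e-03


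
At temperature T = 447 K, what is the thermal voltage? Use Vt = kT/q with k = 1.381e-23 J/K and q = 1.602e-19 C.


Step 1: kT = 1.381e-23 * 447 = 6.17307e-21 J
Step 2: Vt = kT/q = 6.17307e-21 / 1.602e-19
Step 3: Vt = 0.03853 V

0.03853


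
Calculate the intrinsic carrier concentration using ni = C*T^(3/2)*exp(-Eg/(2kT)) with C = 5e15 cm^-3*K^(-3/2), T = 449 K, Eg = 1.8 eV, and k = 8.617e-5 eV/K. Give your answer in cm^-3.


Step 1: Compute kT = 8.617e-5 * 449 = 0.03869033 eV
Step 2: Exponent = -Eg/(2kT) = -1.8/(2*0.03869033) = -23.26163
Step 3: T^(3/2) = 449^1.5 = 9514.14
Step 4: ni = 5e15 * 9514.14 * exp(-23.26163) = 3.76e+09 cm^-3

3.76e+09


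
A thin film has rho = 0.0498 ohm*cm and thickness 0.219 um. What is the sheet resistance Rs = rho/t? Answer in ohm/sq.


Step 1: Convert thickness to cm: t = 0.219 um = 2.1900e-05 cm
Step 2: Rs = rho / t = 0.0498 / 2.1900e-05
Step 3: Rs = 2274.0 ohm/sq

2274.0


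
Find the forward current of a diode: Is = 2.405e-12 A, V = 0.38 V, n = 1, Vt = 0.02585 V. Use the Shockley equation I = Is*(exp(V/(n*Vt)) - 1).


Step 1: V/(n*Vt) = 0.38/(1*0.02585) = 14.7002
Step 2: exp(14.7002) = 2.4222e+06
Step 3: I = 2.405e-12 * (2.4222e+06 - 1) = 5.83e-06 A

5.83e-06


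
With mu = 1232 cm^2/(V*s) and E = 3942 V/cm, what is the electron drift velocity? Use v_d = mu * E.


Step 1: v_d = mu * E
Step 2: v_d = 1232 * 3942 = 4856544
Step 3: v_d = 4.86e+06 cm/s

4.86e+06


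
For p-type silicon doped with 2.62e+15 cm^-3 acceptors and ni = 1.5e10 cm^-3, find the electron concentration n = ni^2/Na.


Step 1: Majority hole concentration p ≈ Na = 2.62e+15 cm^-3
Step 2: n = ni^2 / Na = (1.5e10)^2 / 2.62e+15
Step 3: n = 8.59e+04 cm^-3

8.59e+04


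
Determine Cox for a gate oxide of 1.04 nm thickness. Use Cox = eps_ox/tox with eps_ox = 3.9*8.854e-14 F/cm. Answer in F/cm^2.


Step 1: eps_ox = 3.9 * 8.854e-14 = 3.45306e-13 F/cm
Step 2: tox in cm = 1.04 nm * 1e-7 = 1.0400e-07 cm
Step 3: Cox = 3.45306e-13 / 1.0400e-07 = 3.32e-06 F/cm^2

3.32e-06


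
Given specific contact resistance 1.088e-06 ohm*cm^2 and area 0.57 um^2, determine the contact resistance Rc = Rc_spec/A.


Step 1: Convert area to cm^2: 0.57 um^2 = 5.7000e-09 cm^2
Step 2: Rc = Rc_spec / A = 1.088e-06 / 5.7000e-09
Step 3: Rc = 1.91e+02 ohms

1.91e+02


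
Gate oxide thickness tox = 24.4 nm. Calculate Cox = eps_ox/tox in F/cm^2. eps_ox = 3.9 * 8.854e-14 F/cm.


Step 1: eps_ox = 3.9 * 8.854e-14 = 3.45306e-13 F/cm
Step 2: tox in cm = 24.4 nm * 1e-7 = 2.4400e-06 cm
Step 3: Cox = 3.45306e-13 / 2.4400e-06 = 1.42e-07 F/cm^2

1.42e-07


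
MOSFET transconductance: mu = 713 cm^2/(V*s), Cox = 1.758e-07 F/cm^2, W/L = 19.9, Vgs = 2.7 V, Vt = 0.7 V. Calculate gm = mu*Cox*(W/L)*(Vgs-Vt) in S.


Step 1: Vov = Vgs - Vt = 2.7 - 0.7 = 2.0 V
Step 2: gm = mu * Cox * (W/L) * Vov
Step 3: gm = 713 * 1.758e-07 * 19.9 * 2.0 = 4.99e-03 S

4.99e-03


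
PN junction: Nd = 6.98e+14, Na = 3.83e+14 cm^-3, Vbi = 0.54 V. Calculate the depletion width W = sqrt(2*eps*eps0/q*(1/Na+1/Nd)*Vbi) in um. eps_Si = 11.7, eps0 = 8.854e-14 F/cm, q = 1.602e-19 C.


Step 1: 1/Na + 1/Nd = 1/3.83e+14 + 1/6.98e+14 = 4.04363e-15
Step 2: 2*eps*eps0/q = 2*11.7*8.854e-14/1.602e-19 = 1.293281e+07
Step 3: W^2 = 1.293281e+07 * 4.04363e-15 * 0.54 = 2.82396e-08
Step 4: W = sqrt(2.82396e-08) = 1.680e-04 cm = 1.68 um

1.68


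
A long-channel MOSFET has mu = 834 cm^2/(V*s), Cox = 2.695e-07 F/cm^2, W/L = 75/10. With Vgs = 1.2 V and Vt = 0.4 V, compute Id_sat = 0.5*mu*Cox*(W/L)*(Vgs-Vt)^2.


Step 1: Overdrive voltage Vov = Vgs - Vt = 1.2 - 0.4 = 0.8 V
Step 2: W/L = 75/10 = 7.5
Step 3: Id = 0.5 * 834 * 2.695e-07 * 7.5 * 0.8^2
Step 4: Id = 5.39e-04 A

5.39e-04


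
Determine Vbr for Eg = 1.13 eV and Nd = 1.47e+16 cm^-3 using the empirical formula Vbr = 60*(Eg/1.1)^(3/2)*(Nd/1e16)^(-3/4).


Step 1: Eg/1.1 = 1.13/1.1 = 1.027273
Step 2: (Eg/1.1)^1.5 = 1.027273^1.5 = 1.041187
Step 3: (Nd/1e16)^(-0.75) = (1.47)^(-0.75) = 0.749052
Step 4: Vbr = 60 * 1.041187 * 0.749052 = 46.8 V

46.8


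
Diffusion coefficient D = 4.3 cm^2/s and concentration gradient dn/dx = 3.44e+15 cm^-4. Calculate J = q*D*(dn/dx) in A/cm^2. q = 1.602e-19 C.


Step 1: J = q * D * (dn/dx)
Step 2: J = 1.602e-19 * 4.3 * 3.44e+15
Step 3: J = 2.37e-03 A/cm^2

2.37e-03


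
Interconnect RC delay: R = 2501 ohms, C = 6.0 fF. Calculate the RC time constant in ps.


Step 1: tau = R * C
Step 2: tau = 2501 * 6.0 fF = 2501 * 6.0e-15 F
Step 3: tau = 1.5006e-11 s = 15.006 ps

15.006


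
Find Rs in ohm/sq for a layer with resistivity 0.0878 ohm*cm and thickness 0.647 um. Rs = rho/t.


Step 1: Convert thickness to cm: t = 0.647 um = 6.4700e-05 cm
Step 2: Rs = rho / t = 0.0878 / 6.4700e-05
Step 3: Rs = 1357.0 ohm/sq

1357.0


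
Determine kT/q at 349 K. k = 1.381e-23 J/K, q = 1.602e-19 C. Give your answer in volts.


Step 1: kT = 1.381e-23 * 349 = 4.81969e-21 J
Step 2: Vt = kT/q = 4.81969e-21 / 1.602e-19
Step 3: Vt = 0.03009 V

0.03009


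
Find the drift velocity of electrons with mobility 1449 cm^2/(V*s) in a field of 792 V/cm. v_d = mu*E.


Step 1: v_d = mu * E
Step 2: v_d = 1449 * 792 = 1147608
Step 3: v_d = 1.15e+06 cm/s

1.15e+06


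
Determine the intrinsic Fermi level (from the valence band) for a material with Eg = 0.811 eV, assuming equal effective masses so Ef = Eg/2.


Step 1: For an intrinsic semiconductor, the Fermi level sits at midgap.
Step 2: Ef = Eg / 2 = 0.811 / 2 = 0.4055 eV

0.4055


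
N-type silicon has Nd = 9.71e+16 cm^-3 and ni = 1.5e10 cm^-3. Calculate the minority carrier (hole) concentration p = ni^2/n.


Step 1: Since Nd >> ni, n ≈ Nd = 9.71e+16 cm^-3
Step 2: p = ni^2 / n = (1.5e10)^2 / 9.71e+16
Step 3: p = 2.25e20 / 9.71e+16 = 2.32e+03 cm^-3

2.32e+03


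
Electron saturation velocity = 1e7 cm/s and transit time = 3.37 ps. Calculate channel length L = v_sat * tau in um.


Step 1: tau in seconds = 3.37 ps * 1e-12 = 3.3700e-12 s
Step 2: L = v_sat * tau = 1e7 * 3.3700e-12 = 3.3700e-05 cm
Step 3: L in um = 3.3700e-05 * 1e4 = 0.337 um

0.337


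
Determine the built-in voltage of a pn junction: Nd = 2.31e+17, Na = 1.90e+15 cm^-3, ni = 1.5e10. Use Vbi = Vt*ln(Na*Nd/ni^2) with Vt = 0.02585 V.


Step 1: Compute Na*Nd/ni^2 = 1.90e+15 * 2.31e+17 / (1.5e10)^2 = 1.9507e+12
Step 2: ln(1.9507e+12) = 28.2992
Step 3: Vbi = 0.02585 * 28.2992 = 0.732 V

0.732


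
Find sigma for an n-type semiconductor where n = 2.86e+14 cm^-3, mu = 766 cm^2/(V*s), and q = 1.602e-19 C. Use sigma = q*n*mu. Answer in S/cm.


Step 1: sigma = q * n * mu
Step 2: sigma = 1.602e-19 * 2.86e+14 * 766
Step 3: sigma = 3.510e-02 S/cm

3.510e-02


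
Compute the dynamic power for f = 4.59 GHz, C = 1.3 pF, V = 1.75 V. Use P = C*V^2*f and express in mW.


Step 1: V^2 = 1.75^2 = 3.0625 V^2
Step 2: P = C*V^2*f = 1.3e-12 F * 3.0625 * 4.59e9 Hz
Step 3: P = 1.82739375e-02 W
Step 4: P = 18.274 mW

18.274


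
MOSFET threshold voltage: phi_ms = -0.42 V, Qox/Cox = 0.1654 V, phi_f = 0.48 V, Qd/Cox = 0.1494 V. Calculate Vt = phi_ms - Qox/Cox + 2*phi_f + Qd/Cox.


Step 1: Vt = phi_ms - Qox/Cox + 2*phi_f + Qd/Cox
Step 2: Vt = -0.42 - 0.1654 + 2*0.48 + 0.1494
Step 3: Vt = -0.42 - 0.1654 + 0.96 + 0.1494
Step 4: Vt = 0.524 V

0.524


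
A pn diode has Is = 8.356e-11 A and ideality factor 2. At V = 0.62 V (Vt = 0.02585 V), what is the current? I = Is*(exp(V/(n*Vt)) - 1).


Step 1: V/(n*Vt) = 0.62/(2*0.02585) = 11.9923
Step 2: exp(11.9923) = 1.6151e+05
Step 3: I = 8.356e-11 * (1.6151e+05 - 1) = 1.35e-05 A

1.35e-05


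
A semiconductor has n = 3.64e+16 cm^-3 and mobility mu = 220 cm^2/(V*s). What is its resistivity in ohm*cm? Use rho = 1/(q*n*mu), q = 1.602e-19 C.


Step 1: sigma = q * n * mu = 1.602e-19 * 3.64e+16 * 220 = 1.28288e+00 S/cm
Step 2: rho = 1 / sigma = 1 / 1.28288e+00 = 0.7795 ohm*cm

0.7795


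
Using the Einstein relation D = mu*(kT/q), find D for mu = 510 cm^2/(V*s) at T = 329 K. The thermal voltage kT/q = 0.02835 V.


Step 1: D = mu * (kT/q)
Step 2: D = 510 * 0.02835
Step 3: D = 14.46 cm^2/s

14.46


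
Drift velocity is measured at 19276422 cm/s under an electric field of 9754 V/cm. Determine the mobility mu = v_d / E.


Step 1: mu = v_d / E
Step 2: mu = 19276422 / 9754
Step 3: mu = 1976.26 cm^2/(V*s)

1976.26


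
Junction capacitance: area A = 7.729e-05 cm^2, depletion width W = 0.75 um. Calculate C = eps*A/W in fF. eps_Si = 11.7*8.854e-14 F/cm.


Step 1: eps_Si = 11.7 * 8.854e-14 = 1.035918e-12 F/cm
Step 2: W in cm = 0.75 * 1e-4 = 7.50e-05 cm
Step 3: C = 1.035918e-12 * 7.729e-05 / 7.50e-05 = 1.067548e-12 F
Step 4: C = 1067.55 fF

1067.55


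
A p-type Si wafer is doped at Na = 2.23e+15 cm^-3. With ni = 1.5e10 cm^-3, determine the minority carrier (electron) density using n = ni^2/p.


Step 1: Majority hole concentration p ≈ Na = 2.23e+15 cm^-3
Step 2: n = ni^2 / Na = (1.5e10)^2 / 2.23e+15
Step 3: n = 1.01e+05 cm^-3

1.01e+05


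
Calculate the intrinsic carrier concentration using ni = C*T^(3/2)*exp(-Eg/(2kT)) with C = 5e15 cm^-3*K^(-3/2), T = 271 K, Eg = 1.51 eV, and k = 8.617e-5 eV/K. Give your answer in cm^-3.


Step 1: Compute kT = 8.617e-5 * 271 = 0.02335207 eV
Step 2: Exponent = -Eg/(2kT) = -1.51/(2*0.02335207) = -32.33118
Step 3: T^(3/2) = 271^1.5 = 4461.22
Step 4: ni = 5e15 * 4461.22 * exp(-32.33118) = 2.03e+05 cm^-3

2.03e+05


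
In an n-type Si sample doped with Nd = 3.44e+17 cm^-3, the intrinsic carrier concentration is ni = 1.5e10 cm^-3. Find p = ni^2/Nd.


Step 1: Since Nd >> ni, n ≈ Nd = 3.44e+17 cm^-3
Step 2: p = ni^2 / n = (1.5e10)^2 / 3.44e+17
Step 3: p = 2.25e20 / 3.44e+17 = 6.54e+02 cm^-3

6.54e+02


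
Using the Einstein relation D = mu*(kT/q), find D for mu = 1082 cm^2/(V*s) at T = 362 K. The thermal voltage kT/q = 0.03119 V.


Step 1: D = mu * (kT/q)
Step 2: D = 1082 * 0.03119
Step 3: D = 33.75 cm^2/s

33.75


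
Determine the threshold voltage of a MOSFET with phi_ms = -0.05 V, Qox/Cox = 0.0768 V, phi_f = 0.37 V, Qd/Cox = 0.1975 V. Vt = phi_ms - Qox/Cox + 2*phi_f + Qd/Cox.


Step 1: Vt = phi_ms - Qox/Cox + 2*phi_f + Qd/Cox
Step 2: Vt = -0.05 - 0.0768 + 2*0.37 + 0.1975
Step 3: Vt = -0.05 - 0.0768 + 0.74 + 0.1975
Step 4: Vt = 0.8107 V

0.8107


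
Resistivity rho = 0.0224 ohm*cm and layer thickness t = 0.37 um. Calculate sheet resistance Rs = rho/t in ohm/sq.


Step 1: Convert thickness to cm: t = 0.37 um = 3.7000e-05 cm
Step 2: Rs = rho / t = 0.0224 / 3.7000e-05
Step 3: Rs = 605.4 ohm/sq

605.4


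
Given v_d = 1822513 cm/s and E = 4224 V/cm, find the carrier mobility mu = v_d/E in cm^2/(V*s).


Step 1: mu = v_d / E
Step 2: mu = 1822513 / 4224
Step 3: mu = 431.47 cm^2/(V*s)

431.47


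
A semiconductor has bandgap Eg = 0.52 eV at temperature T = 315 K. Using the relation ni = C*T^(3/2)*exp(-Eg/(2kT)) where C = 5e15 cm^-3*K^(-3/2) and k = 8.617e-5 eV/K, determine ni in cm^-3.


Step 1: Compute kT = 8.617e-5 * 315 = 0.02714355 eV
Step 2: Exponent = -Eg/(2kT) = -0.52/(2*0.02714355) = -9.57870
Step 3: T^(3/2) = 315^1.5 = 5590.70
Step 4: ni = 5e15 * 5590.70 * exp(-9.57870) = 1.93e+15 cm^-3

1.93e+15


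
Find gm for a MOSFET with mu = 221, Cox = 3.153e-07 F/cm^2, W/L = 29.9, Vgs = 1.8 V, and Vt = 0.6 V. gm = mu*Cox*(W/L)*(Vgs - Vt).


Step 1: Vov = Vgs - Vt = 1.8 - 0.6 = 1.2 V
Step 2: gm = mu * Cox * (W/L) * Vov
Step 3: gm = 221 * 3.153e-07 * 29.9 * 1.2 = 2.50e-03 S

2.50e-03


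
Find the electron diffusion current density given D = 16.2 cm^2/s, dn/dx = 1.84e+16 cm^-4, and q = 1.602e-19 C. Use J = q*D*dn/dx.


Step 1: J = q * D * (dn/dx)
Step 2: J = 1.602e-19 * 16.2 * 1.84e+16
Step 3: J = 4.78e-02 A/cm^2

4.78e-02


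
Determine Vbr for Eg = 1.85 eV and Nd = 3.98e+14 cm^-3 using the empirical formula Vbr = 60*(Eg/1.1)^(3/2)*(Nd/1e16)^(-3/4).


Step 1: Eg/1.1 = 1.85/1.1 = 1.681818
Step 2: (Eg/1.1)^1.5 = 1.681818^1.5 = 2.181064
Step 3: (Nd/1e16)^(-0.75) = (0.0398)^(-0.75) = 11.222450
Step 4: Vbr = 60 * 2.181064 * 11.222450 = 1468.6 V

1468.6


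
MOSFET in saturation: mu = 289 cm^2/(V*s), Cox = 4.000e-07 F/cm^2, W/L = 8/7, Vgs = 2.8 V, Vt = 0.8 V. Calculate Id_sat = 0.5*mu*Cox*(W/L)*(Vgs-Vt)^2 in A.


Step 1: Overdrive voltage Vov = Vgs - Vt = 2.8 - 0.8 = 2.0 V
Step 2: W/L = 8/7 = 1.14286
Step 3: Id = 0.5 * 289 * 4.000e-07 * 1.14286 * 2.0^2
Step 4: Id = 2.64e-04 A

2.64e-04


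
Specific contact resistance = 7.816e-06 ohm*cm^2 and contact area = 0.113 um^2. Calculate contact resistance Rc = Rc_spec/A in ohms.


Step 1: Convert area to cm^2: 0.113 um^2 = 1.1300e-09 cm^2
Step 2: Rc = Rc_spec / A = 7.816e-06 / 1.1300e-09
Step 3: Rc = 6.92e+03 ohms

6.92e+03


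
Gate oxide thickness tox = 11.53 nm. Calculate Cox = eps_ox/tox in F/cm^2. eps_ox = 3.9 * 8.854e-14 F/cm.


Step 1: eps_ox = 3.9 * 8.854e-14 = 3.45306e-13 F/cm
Step 2: tox in cm = 11.53 nm * 1e-7 = 1.1530e-06 cm
Step 3: Cox = 3.45306e-13 / 1.1530e-06 = 2.99e-07 F/cm^2

2.99e-07


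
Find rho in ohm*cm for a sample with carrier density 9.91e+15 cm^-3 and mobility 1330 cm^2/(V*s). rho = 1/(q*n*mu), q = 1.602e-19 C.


Step 1: sigma = q * n * mu = 1.602e-19 * 9.91e+15 * 1330 = 2.11148e+00 S/cm
Step 2: rho = 1 / sigma = 1 / 2.11148e+00 = 0.4736 ohm*cm

0.4736


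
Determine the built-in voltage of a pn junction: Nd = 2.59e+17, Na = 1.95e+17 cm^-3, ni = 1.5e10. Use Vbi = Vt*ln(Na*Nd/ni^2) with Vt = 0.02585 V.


Step 1: Compute Na*Nd/ni^2 = 1.95e+17 * 2.59e+17 / (1.5e10)^2 = 2.2447e+14
Step 2: ln(2.2447e+14) = 33.0448
Step 3: Vbi = 0.02585 * 33.0448 = 0.854 V

0.854


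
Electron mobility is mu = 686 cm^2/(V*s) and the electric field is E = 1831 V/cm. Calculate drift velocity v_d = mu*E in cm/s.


Step 1: v_d = mu * E
Step 2: v_d = 686 * 1831 = 1256066
Step 3: v_d = 1.26e+06 cm/s

1.26e+06


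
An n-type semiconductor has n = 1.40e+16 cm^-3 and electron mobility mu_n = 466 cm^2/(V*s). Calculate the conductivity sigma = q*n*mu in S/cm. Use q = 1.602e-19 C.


Step 1: sigma = q * n * mu
Step 2: sigma = 1.602e-19 * 1.40e+16 * 466
Step 3: sigma = 1.045e+00 S/cm

1.045e+00


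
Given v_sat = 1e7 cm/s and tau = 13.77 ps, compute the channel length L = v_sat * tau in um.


Step 1: tau in seconds = 13.77 ps * 1e-12 = 1.3770e-11 s
Step 2: L = v_sat * tau = 1e7 * 1.3770e-11 = 1.3770e-04 cm
Step 3: L in um = 1.3770e-04 * 1e4 = 1.377 um

1.377


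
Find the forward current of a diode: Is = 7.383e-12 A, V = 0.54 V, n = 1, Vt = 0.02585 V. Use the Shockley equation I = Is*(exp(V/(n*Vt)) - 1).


Step 1: V/(n*Vt) = 0.54/(1*0.02585) = 20.8897
Step 2: exp(20.8897) = 1.1811e+09
Step 3: I = 7.383e-12 * (1.1811e+09 - 1) = 8.72e-03 A

8.72e-03


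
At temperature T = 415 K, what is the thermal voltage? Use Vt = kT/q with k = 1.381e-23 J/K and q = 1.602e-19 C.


Step 1: kT = 1.381e-23 * 415 = 5.73115e-21 J
Step 2: Vt = kT/q = 5.73115e-21 / 1.602e-19
Step 3: Vt = 0.03577 V

0.03577


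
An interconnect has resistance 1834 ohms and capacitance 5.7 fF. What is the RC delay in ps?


Step 1: tau = R * C
Step 2: tau = 1834 * 5.7 fF = 1834 * 5.7e-15 F
Step 3: tau = 1.04538e-11 s = 10.4538 ps

10.4538


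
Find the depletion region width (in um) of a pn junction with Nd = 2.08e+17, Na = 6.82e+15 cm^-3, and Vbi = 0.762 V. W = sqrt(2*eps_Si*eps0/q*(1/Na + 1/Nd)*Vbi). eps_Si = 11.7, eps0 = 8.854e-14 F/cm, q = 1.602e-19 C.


Step 1: 1/Na + 1/Nd = 1/6.82e+15 + 1/2.08e+17 = 1.51435e-16
Step 2: 2*eps*eps0/q = 2*11.7*8.854e-14/1.602e-19 = 1.293281e+07
Step 3: W^2 = 1.293281e+07 * 1.51435e-16 * 0.762 = 1.49236e-09
Step 4: W = sqrt(1.49236e-09) = 3.863e-05 cm = 0.3863 um

0.3863


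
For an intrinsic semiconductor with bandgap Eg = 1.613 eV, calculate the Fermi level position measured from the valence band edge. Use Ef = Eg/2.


Step 1: For an intrinsic semiconductor, the Fermi level sits at midgap.
Step 2: Ef = Eg / 2 = 1.613 / 2 = 0.8065 eV

0.8065


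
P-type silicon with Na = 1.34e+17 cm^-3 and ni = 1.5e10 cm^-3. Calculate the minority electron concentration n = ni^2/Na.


Step 1: Majority hole concentration p ≈ Na = 1.34e+17 cm^-3
Step 2: n = ni^2 / Na = (1.5e10)^2 / 1.34e+17
Step 3: n = 1.68e+03 cm^-3

1.68e+03


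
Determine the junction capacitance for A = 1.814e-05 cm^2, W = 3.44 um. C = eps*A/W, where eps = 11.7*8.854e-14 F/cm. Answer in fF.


Step 1: eps_Si = 11.7 * 8.854e-14 = 1.035918e-12 F/cm
Step 2: W in cm = 3.44 * 1e-4 = 3.44e-04 cm
Step 3: C = 1.035918e-12 * 1.814e-05 / 3.44e-04 = 5.462661e-14 F
Step 4: C = 54.63 fF

54.63


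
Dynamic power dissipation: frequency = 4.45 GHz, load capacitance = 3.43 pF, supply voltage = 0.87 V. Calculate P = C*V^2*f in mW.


Step 1: V^2 = 0.87^2 = 0.7569 V^2
Step 2: P = C*V^2*f = 3.43e-12 F * 0.7569 * 4.45e9 Hz
Step 3: P = 1.155294315e-02 W
Step 4: P = 11.553 mW

11.553


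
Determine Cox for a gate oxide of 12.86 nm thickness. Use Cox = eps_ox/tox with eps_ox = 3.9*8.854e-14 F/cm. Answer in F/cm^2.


Step 1: eps_ox = 3.9 * 8.854e-14 = 3.45306e-13 F/cm
Step 2: tox in cm = 12.86 nm * 1e-7 = 1.2860e-06 cm
Step 3: Cox = 3.45306e-13 / 1.2860e-06 = 2.69e-07 F/cm^2

2.69e-07


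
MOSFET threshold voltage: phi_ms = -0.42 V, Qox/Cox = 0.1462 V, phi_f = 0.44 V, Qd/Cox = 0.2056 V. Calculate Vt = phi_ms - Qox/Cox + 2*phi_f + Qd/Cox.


Step 1: Vt = phi_ms - Qox/Cox + 2*phi_f + Qd/Cox
Step 2: Vt = -0.42 - 0.1462 + 2*0.44 + 0.2056
Step 3: Vt = -0.42 - 0.1462 + 0.88 + 0.2056
Step 4: Vt = 0.5194 V

0.5194


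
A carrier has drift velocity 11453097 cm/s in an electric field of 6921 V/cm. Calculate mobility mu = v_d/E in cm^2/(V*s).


Step 1: mu = v_d / E
Step 2: mu = 11453097 / 6921
Step 3: mu = 1654.83 cm^2/(V*s)

1654.83


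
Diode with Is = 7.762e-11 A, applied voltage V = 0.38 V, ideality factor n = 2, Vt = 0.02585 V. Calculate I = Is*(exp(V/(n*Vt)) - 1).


Step 1: V/(n*Vt) = 0.38/(2*0.02585) = 7.3501
Step 2: exp(7.3501) = 1.5564e+03
Step 3: I = 7.762e-11 * (1.5564e+03 - 1) = 1.21e-07 A

1.21e-07


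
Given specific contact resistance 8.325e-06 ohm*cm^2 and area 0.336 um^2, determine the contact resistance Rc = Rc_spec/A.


Step 1: Convert area to cm^2: 0.336 um^2 = 3.3600e-09 cm^2
Step 2: Rc = Rc_spec / A = 8.325e-06 / 3.3600e-09
Step 3: Rc = 2.48e+03 ohms

2.48e+03


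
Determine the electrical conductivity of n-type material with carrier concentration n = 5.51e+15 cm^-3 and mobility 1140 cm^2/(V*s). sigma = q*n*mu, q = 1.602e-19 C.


Step 1: sigma = q * n * mu
Step 2: sigma = 1.602e-19 * 5.51e+15 * 1140
Step 3: sigma = 1.006e+00 S/cm

1.006e+00


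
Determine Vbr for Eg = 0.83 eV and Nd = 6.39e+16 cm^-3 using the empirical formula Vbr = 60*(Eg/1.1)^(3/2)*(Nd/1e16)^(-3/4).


Step 1: Eg/1.1 = 0.83/1.1 = 0.754545
Step 2: (Eg/1.1)^1.5 = 0.754545^1.5 = 0.655432
Step 3: (Nd/1e16)^(-0.75) = (6.39)^(-0.75) = 0.248814
Step 4: Vbr = 60 * 0.655432 * 0.248814 = 9.8 V

9.8


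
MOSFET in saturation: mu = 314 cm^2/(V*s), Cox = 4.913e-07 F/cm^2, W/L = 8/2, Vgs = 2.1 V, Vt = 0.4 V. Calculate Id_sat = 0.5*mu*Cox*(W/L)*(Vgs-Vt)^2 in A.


Step 1: Overdrive voltage Vov = Vgs - Vt = 2.1 - 0.4 = 1.7 V
Step 2: W/L = 8/2 = 4
Step 3: Id = 0.5 * 314 * 4.913e-07 * 4 * 1.7^2
Step 4: Id = 8.92e-04 A

8.92e-04


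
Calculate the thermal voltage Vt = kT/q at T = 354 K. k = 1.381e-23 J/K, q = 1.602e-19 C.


Step 1: kT = 1.381e-23 * 354 = 4.88874e-21 J
Step 2: Vt = kT/q = 4.88874e-21 / 1.602e-19
Step 3: Vt = 0.03052 V

0.03052


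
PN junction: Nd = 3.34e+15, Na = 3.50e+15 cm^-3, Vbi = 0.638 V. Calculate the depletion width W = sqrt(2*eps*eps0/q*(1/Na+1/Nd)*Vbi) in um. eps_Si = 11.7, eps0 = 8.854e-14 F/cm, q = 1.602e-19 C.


Step 1: 1/Na + 1/Nd = 1/3.50e+15 + 1/3.34e+15 = 5.85115e-16
Step 2: 2*eps*eps0/q = 2*11.7*8.854e-14/1.602e-19 = 1.293281e+07
Step 3: W^2 = 1.293281e+07 * 5.85115e-16 * 0.638 = 4.82786e-09
Step 4: W = sqrt(4.82786e-09) = 6.948e-05 cm = 0.6948 um

0.6948


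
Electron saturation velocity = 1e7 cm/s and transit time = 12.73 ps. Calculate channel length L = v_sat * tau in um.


Step 1: tau in seconds = 12.73 ps * 1e-12 = 1.2730e-11 s
Step 2: L = v_sat * tau = 1e7 * 1.2730e-11 = 1.2730e-04 cm
Step 3: L in um = 1.2730e-04 * 1e4 = 1.273 um

1.273


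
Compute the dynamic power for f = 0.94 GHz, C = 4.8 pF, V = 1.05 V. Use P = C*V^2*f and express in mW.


Step 1: V^2 = 1.05^2 = 1.1025 V^2
Step 2: P = C*V^2*f = 4.8e-12 F * 1.1025 * 0.94e9 Hz
Step 3: P = 4.97448e-03 W
Step 4: P = 4.974 mW

4.974


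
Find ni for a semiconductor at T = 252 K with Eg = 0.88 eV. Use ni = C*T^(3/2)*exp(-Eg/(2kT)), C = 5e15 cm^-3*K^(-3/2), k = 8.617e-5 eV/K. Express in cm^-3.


Step 1: Compute kT = 8.617e-5 * 252 = 0.02171484 eV
Step 2: Exponent = -Eg/(2kT) = -0.88/(2*0.02171484) = -20.26264
Step 3: T^(3/2) = 252^1.5 = 4000.38
Step 4: ni = 5e15 * 4000.38 * exp(-20.26264) = 3.17e+10 cm^-3

3.17e+10


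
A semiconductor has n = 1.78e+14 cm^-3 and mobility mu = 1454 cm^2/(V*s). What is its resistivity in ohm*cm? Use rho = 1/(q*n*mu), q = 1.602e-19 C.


Step 1: sigma = q * n * mu = 1.602e-19 * 1.78e+14 * 1454 = 4.14617e-02 S/cm
Step 2: rho = 1 / sigma = 1 / 4.14617e-02 = 24.12 ohm*cm

24.12


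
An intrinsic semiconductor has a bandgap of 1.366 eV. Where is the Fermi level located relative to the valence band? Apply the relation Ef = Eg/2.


Step 1: For an intrinsic semiconductor, the Fermi level sits at midgap.
Step 2: Ef = Eg / 2 = 1.366 / 2 = 0.683 eV

0.683


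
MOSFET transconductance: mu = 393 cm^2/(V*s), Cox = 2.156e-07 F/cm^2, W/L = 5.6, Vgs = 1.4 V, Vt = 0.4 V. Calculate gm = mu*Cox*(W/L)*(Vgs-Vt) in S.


Step 1: Vov = Vgs - Vt = 1.4 - 0.4 = 1.0 V
Step 2: gm = mu * Cox * (W/L) * Vov
Step 3: gm = 393 * 2.156e-07 * 5.6 * 1.0 = 4.74e-04 S

4.74e-04


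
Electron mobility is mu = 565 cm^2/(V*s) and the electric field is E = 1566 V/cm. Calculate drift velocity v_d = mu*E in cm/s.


Step 1: v_d = mu * E
Step 2: v_d = 565 * 1566 = 884790
Step 3: v_d = 8.85e+05 cm/s

8.85e+05


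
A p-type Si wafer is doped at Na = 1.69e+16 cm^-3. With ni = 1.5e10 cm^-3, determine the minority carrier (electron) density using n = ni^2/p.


Step 1: Majority hole concentration p ≈ Na = 1.69e+16 cm^-3
Step 2: n = ni^2 / Na = (1.5e10)^2 / 1.69e+16
Step 3: n = 1.33e+04 cm^-3

1.33e+04


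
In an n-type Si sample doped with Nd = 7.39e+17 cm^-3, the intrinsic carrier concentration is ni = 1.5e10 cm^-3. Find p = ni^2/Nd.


Step 1: Since Nd >> ni, n ≈ Nd = 7.39e+17 cm^-3
Step 2: p = ni^2 / n = (1.5e10)^2 / 7.39e+17
Step 3: p = 2.25e20 / 7.39e+17 = 3.04e+02 cm^-3

3.04e+02


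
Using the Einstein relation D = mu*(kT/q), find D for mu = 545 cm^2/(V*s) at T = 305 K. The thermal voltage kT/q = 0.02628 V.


Step 1: D = mu * (kT/q)
Step 2: D = 545 * 0.02628
Step 3: D = 14.32 cm^2/s

14.32


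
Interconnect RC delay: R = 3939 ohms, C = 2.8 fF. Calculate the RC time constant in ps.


Step 1: tau = R * C
Step 2: tau = 3939 * 2.8 fF = 3939 * 2.8e-15 F
Step 3: tau = 1.10292e-11 s = 11.0292 ps

11.0292


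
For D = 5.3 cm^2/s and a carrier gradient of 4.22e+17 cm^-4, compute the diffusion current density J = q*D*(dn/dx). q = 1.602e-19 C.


Step 1: J = q * D * (dn/dx)
Step 2: J = 1.602e-19 * 5.3 * 4.22e+17
Step 3: J = 3.58e-01 A/cm^2

3.58e-01


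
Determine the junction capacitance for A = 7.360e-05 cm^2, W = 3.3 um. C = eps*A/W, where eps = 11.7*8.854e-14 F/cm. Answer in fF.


Step 1: eps_Si = 11.7 * 8.854e-14 = 1.035918e-12 F/cm
Step 2: W in cm = 3.3 * 1e-4 = 3.30e-04 cm
Step 3: C = 1.035918e-12 * 7.360e-05 / 3.30e-04 = 2.310411e-13 F
Step 4: C = 231.04 fF

231.04


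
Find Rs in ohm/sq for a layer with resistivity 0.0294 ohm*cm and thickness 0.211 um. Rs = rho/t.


Step 1: Convert thickness to cm: t = 0.211 um = 2.1100e-05 cm
Step 2: Rs = rho / t = 0.0294 / 2.1100e-05
Step 3: Rs = 1393.4 ohm/sq

1393.4


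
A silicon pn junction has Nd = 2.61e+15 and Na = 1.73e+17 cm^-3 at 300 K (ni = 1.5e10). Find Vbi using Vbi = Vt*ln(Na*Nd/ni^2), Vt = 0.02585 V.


Step 1: Compute Na*Nd/ni^2 = 1.73e+17 * 2.61e+15 / (1.5e10)^2 = 2.0068e+12
Step 2: ln(2.0068e+12) = 28.3276
Step 3: Vbi = 0.02585 * 28.3276 = 0.732 V

0.732


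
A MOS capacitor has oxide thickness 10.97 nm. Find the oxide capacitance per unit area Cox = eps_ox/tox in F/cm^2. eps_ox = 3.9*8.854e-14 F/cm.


Step 1: eps_ox = 3.9 * 8.854e-14 = 3.45306e-13 F/cm
Step 2: tox in cm = 10.97 nm * 1e-7 = 1.0970e-06 cm
Step 3: Cox = 3.45306e-13 / 1.0970e-06 = 3.15e-07 F/cm^2

3.15e-07


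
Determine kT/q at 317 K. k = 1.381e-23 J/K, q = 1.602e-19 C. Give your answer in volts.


Step 1: kT = 1.381e-23 * 317 = 4.37777e-21 J
Step 2: Vt = kT/q = 4.37777e-21 / 1.602e-19
Step 3: Vt = 0.02733 V

0.02733


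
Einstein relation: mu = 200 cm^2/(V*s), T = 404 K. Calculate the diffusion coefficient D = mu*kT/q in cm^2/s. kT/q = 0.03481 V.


Step 1: D = mu * (kT/q)
Step 2: D = 200 * 0.03481
Step 3: D = 6.96 cm^2/s

6.96


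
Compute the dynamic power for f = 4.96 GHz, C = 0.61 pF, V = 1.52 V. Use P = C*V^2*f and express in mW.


Step 1: V^2 = 1.52^2 = 2.3104 V^2
Step 2: P = C*V^2*f = 0.61e-12 F * 2.3104 * 4.96e9 Hz
Step 3: P = 6.99034624e-03 W
Step 4: P = 6.99 mW

6.99


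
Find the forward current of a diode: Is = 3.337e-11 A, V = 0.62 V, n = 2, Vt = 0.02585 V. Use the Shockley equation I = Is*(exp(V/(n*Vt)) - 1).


Step 1: V/(n*Vt) = 0.62/(2*0.02585) = 11.9923
Step 2: exp(11.9923) = 1.6151e+05
Step 3: I = 3.337e-11 * (1.6151e+05 - 1) = 5.39e-06 A

5.39e-06
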